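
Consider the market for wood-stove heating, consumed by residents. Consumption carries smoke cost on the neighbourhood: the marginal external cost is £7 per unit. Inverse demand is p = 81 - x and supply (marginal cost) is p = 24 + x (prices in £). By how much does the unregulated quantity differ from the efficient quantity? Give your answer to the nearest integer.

4 units

Market equilibrium (private): 24 + x = 81 - x → x_m = 28.5000.
Social marginal benefit = demand − MEC = 74 - x.
Set SMB = MC: 74 - x = 24 + x → x* = 25.0000.
Gap = |28.5000 − 25.0000| = 3.5000.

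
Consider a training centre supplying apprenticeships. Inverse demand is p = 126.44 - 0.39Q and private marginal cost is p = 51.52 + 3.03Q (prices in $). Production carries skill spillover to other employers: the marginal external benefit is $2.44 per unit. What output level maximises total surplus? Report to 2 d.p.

Social marginal cost = private MC − MEB = 49.08 + 3.03Q.
Set SMC = demand: 49.08 + 3.03Q = 126.44 - 0.39Q → Q* = 22.6199.

Q* = 22.62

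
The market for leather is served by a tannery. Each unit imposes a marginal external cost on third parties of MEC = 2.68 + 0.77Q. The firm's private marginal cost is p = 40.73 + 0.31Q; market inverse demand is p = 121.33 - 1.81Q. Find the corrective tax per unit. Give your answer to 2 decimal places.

Social marginal cost = private MC + MEC = 43.41 + 1.08Q.
Set SMC = demand: 43.41 + 1.08Q = 121.33 - 1.81Q → Q* = 26.9619.
The Pigouvian tax equals MEC at Q*: 2.68 + 0.77×26.9619 = 23.4407.

tax = 23.44 per unit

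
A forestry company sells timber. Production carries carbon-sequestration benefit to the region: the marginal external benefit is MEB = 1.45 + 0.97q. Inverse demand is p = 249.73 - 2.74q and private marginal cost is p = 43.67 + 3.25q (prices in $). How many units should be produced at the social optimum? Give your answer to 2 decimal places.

q* = 41.34

Social marginal cost = private MC − MEB = 42.22 + 2.28q.
Set SMC = demand: 42.22 + 2.28q = 249.73 - 2.74q → q* = 41.3367.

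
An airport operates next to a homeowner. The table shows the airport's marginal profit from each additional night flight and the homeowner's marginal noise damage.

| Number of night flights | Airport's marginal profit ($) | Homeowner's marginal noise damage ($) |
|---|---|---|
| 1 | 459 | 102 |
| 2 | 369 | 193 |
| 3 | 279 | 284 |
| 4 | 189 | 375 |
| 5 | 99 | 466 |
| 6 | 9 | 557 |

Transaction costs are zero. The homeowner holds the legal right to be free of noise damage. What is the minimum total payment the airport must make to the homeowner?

$295

Efficient level: marginal profit ≥ marginal noise damage through level 2, so k* = 2.
With the homeowner holding the right, the airport must at least compensate total damage at k*: 102 + 193 = 295.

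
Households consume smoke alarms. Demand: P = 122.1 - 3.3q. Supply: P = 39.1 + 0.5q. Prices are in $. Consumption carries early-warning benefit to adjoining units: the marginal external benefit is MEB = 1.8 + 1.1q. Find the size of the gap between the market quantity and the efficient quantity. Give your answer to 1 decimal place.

9.6 units

Market equilibrium (private): 39.1 + 0.5q = 122.1 - 3.3q → q_m = 21.8421.
Social marginal benefit = demand + MEB = 123.9 - 2.2q.
Set SMB = MC: 123.9 - 2.2q = 39.1 + 0.5q → q* = 31.4074.
Gap = |21.8421 − 31.4074| = 9.5653.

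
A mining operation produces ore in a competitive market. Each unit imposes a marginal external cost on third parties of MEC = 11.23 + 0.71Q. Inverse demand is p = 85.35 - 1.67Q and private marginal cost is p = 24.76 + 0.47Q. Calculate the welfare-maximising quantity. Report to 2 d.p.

Social marginal cost = private MC + MEC = 35.99 + 1.18Q.
Set SMC = demand: 35.99 + 1.18Q = 85.35 - 1.67Q → Q* = 17.3193.

Q* = 17.32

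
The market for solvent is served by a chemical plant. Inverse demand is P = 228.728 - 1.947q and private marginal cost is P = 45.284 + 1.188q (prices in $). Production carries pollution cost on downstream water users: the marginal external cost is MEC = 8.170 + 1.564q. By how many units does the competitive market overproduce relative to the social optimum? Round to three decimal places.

Market equilibrium (private): 45.284 + 1.188q = 228.728 - 1.947q → q_m = 58.5148.
Social marginal cost = private MC + MEC = 53.454 + 2.752q.
Set SMC = demand: 53.454 + 2.752q = 228.728 - 1.947q → q* = 37.3003.
Gap = |58.5148 − 37.3003| = 21.2145.

21.215 units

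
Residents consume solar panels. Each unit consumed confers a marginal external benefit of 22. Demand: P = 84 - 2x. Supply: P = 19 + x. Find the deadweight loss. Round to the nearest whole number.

Market equilibrium (private): 19 + x = 84 - 2x → x_m = 21.6667.
Social marginal benefit = demand + MEB = 106 - 2x.
Set SMB = MC: 106 - 2x = 19 + x → x* = 29.0000.
The loss is the area between SMB and MC from x* to x_m; with linear curves that's a triangle of height MEB(x_m).
DWL = ½ × 7.3333 × 22.0000 = 80.6663.

DWL = 81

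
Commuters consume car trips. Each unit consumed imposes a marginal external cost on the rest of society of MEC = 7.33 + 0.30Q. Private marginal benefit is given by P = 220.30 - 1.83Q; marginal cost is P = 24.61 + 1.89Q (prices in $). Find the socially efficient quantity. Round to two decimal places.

Social marginal benefit = demand − MEC = 212.97 - 2.13Q.
Set SMB = MC: 212.97 - 2.13Q = 24.61 + 1.89Q → Q* = 46.8557.

Q* = 46.86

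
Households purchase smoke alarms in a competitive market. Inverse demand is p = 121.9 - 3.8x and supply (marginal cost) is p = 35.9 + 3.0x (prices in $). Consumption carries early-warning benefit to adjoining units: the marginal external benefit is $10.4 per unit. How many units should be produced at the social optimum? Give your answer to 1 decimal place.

x* = 14.2

Social marginal benefit = demand + MEB = 132.3 - 3.8x.
Set SMB = MC: 132.3 - 3.8x = 35.9 + 3.0x → x* = 14.1765.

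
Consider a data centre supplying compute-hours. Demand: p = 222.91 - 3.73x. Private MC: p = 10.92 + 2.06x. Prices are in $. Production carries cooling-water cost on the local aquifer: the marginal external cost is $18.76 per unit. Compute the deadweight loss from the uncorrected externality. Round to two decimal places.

Market equilibrium (private): 10.92 + 2.06x = 222.91 - 3.73x → x_m = 36.6131.
Social marginal cost = private MC + MEC = 29.68 + 2.06x.
Set SMC = demand: 29.68 + 2.06x = 222.91 - 3.73x → x* = 33.3731.
Between x* and x_m the wedge SMC − demand runs linearly from 0 to MEC(x_m), so the loss is a triangle.
DWL = ½ × 3.2400 × 18.7600 = 30.3912.

DWL = $30.39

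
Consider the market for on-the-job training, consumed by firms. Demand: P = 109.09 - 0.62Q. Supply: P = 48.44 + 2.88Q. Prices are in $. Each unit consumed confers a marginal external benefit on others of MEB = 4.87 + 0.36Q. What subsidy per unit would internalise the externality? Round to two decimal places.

Social marginal benefit = demand + MEB = 113.96 - 0.26Q.
Set SMB = MC: 113.96 - 0.26Q = 48.44 + 2.88Q → Q* = 20.8662.
The Pigouvian subsidy equals MEB at Q*: 4.87 + 0.36×20.8662 = 12.3818.

subsidy = $12.38 per unit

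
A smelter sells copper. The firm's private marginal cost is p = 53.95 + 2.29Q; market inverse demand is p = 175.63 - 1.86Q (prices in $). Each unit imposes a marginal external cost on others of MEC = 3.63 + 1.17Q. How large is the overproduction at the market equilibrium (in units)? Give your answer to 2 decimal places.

7.13 units

Market equilibrium (private): 53.95 + 2.29Q = 175.63 - 1.86Q → Q_m = 29.3205.
Social marginal cost = private MC + MEC = 57.58 + 3.46Q.
Set SMC = demand: 57.58 + 3.46Q = 175.63 - 1.86Q → Q* = 22.1898.
Gap = |29.3205 − 22.1898| = 7.1307.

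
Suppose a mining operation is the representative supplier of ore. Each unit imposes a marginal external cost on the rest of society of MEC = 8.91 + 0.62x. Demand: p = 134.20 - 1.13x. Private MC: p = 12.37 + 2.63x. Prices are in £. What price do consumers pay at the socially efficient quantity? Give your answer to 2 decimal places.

Social marginal cost = private MC + MEC = 21.28 + 3.25x.
Set SMC = demand: 21.28 + 3.25x = 134.20 - 1.13x → x* = 25.7808.
Consumer price on the demand curve at x*: 134.20 − 1.13×25.7808 = 105.0677.

P = £105.07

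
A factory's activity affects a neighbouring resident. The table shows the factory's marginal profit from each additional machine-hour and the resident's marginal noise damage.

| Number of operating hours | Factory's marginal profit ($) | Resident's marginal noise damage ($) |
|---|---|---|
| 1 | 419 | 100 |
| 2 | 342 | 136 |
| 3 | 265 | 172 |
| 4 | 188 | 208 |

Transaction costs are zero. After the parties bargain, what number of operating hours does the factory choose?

Bargaining reaches the level where marginal profit last exceeds marginal noise damage.
That holds through level 3 (265 ≥ 172) but not at 4 (188 < 208).

3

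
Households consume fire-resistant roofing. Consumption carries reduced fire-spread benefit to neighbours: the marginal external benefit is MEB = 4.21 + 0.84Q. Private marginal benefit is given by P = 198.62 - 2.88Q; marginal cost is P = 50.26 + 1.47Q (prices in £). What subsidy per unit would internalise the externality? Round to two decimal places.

subsidy = £40.72 per unit

Social marginal benefit = demand + MEB = 202.83 - 2.04Q.
Set SMB = MC: 202.83 - 2.04Q = 50.26 + 1.47Q → Q* = 43.4672.
The Pigouvian subsidy equals MEB at Q*: 4.21 + 0.84×43.4672 = 40.7224.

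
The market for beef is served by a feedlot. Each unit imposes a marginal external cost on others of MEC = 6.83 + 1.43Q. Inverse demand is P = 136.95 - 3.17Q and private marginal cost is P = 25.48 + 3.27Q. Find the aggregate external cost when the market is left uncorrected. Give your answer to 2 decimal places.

Market equilibrium (private): 25.48 + 3.27Q = 136.95 - 3.17Q → Q_m = 17.3090.
Total external cost = ∫₀^{Q_m} (6.83 + 1.43Q) dQ = 6.83×17.3090 + ½×1.43×17.3090² = 332.4355.

332.44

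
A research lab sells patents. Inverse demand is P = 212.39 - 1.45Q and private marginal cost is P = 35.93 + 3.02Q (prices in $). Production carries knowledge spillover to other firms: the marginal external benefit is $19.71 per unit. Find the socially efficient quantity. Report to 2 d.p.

Social marginal cost = private MC − MEB = 16.22 + 3.02Q.
Set SMC = demand: 16.22 + 3.02Q = 212.39 - 1.45Q → Q* = 43.8859.

Q* = 43.89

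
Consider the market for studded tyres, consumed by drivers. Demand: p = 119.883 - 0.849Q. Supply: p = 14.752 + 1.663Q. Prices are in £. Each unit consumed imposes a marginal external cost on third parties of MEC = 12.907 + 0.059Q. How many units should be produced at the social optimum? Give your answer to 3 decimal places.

Social marginal benefit = demand − MEC = 106.976 - 0.908Q.
Set SMB = MC: 106.976 - 0.908Q = 14.752 + 1.663Q → Q* = 35.8709.

Q* = 35.871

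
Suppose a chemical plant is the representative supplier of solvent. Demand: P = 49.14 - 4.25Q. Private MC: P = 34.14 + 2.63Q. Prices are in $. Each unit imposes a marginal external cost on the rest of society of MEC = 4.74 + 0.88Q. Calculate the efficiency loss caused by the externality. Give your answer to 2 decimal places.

DWL = $2.86

Market equilibrium (private): 34.14 + 2.63Q = 49.14 - 4.25Q → Q_m = 2.1802.
Social marginal cost = private MC + MEC = 38.88 + 3.51Q.
Set SMC = demand: 38.88 + 3.51Q = 49.14 - 4.25Q → Q* = 1.3222.
The loss is the area between SMC and demand from Q* to Q_m; with linear curves that's a triangle of height MEC(Q_m).
DWL = ½ × 0.8580 × 6.6586 = 2.8565.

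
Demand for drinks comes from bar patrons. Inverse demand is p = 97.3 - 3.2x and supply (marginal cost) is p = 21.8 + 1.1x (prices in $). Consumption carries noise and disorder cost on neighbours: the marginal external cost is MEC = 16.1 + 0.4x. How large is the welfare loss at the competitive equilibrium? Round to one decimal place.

DWL = $56.9

Market equilibrium (private): 21.8 + 1.1x = 97.3 - 3.2x → x_m = 17.5581.
Social marginal benefit = demand − MEC = 81.2 - 3.6x.
Set SMB = MC: 81.2 - 3.6x = 21.8 + 1.1x → x* = 12.6383.
The welfare-loss triangle has base |x_m − x*| and height MEC(x_m) (the vertical gap between SMB and MC is zero at x* and MEC at x_m).
DWL = ½ × 4.9198 × 23.1233 = 56.8810.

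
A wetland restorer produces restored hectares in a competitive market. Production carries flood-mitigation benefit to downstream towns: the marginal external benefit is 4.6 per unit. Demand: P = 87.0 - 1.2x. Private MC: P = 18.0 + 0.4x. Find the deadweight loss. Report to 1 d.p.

DWL = 6.6

Market equilibrium (private): 18.0 + 0.4x = 87.0 - 1.2x → x_m = 43.1250.
Social marginal cost = private MC − MEB = 13.4 + 0.4x.
Set SMC = demand: 13.4 + 0.4x = 87.0 - 1.2x → x* = 46.0000.
The loss is the area between SMC and demand from x* to x_m; with linear curves that's a triangle of height MEB(x_m).
DWL = ½ × 2.8750 × 4.6000 = 6.6125.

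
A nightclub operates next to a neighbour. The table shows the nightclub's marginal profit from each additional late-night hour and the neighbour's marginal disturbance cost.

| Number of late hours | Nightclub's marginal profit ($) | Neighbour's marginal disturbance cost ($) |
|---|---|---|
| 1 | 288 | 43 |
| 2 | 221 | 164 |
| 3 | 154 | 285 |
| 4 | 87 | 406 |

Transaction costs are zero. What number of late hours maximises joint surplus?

2

Bargaining reaches the level where marginal profit last exceeds marginal disturbance cost.
That holds through level 2 (221 ≥ 164) but not at 3 (154 < 285).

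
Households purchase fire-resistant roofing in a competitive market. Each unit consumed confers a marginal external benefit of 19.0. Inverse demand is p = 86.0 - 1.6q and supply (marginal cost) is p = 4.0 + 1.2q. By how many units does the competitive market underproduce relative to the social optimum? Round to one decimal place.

6.8 units

Market equilibrium (private): 4.0 + 1.2q = 86.0 - 1.6q → q_m = 29.2857.
Social marginal benefit = demand + MEB = 105.0 - 1.6q.
Set SMB = MC: 105.0 - 1.6q = 4.0 + 1.2q → q* = 36.0714.
Gap = |29.2857 − 36.0714| = 6.7857.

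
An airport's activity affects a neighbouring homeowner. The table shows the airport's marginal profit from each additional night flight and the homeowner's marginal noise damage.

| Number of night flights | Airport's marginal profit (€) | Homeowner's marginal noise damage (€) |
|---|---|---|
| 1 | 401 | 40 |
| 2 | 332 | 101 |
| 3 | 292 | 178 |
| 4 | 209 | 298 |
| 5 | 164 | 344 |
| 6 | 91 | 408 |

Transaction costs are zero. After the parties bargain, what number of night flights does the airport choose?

3

Bargaining reaches the level where marginal profit last exceeds marginal noise damage.
That holds through level 3 (292 ≥ 178) but not at 4 (209 < 298).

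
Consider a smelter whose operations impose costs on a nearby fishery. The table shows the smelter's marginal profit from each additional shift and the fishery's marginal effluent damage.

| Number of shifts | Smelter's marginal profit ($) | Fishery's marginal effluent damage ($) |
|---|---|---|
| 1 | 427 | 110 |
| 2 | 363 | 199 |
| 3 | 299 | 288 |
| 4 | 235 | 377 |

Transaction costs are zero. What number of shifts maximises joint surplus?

3

Bargaining reaches the level where marginal profit last exceeds marginal effluent damage.
That holds through level 3 (299 ≥ 288) but not at 4 (235 < 377).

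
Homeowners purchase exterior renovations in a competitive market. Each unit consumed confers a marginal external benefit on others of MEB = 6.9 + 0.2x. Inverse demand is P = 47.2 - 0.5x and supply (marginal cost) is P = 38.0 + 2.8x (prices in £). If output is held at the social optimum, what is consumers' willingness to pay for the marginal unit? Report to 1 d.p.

Social marginal benefit = demand + MEB = 54.1 - 0.3x.
Set SMB = MC: 54.1 - 0.3x = 38.0 + 2.8x → x* = 5.1935.
Consumer price on the demand curve at x*: 47.2 − 0.5×5.1935 = 44.6033.

P = £44.6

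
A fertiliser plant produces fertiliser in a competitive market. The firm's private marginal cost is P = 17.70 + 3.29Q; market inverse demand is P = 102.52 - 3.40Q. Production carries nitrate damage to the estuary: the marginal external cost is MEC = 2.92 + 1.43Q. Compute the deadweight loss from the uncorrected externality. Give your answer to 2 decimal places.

Market equilibrium (private): 17.70 + 3.29Q = 102.52 - 3.40Q → Q_m = 12.6786.
Social marginal cost = private MC + MEC = 20.62 + 4.72Q.
Set SMC = demand: 20.62 + 4.72Q = 102.52 - 3.40Q → Q* = 10.0862.
The welfare-loss triangle has base |Q_m − Q*| and height MEC(Q_m) (the vertical gap between SMC and demand is zero at Q* and MEC at Q_m).
DWL = ½ × 2.5924 × 21.0504 = 27.2855.

DWL = 27.29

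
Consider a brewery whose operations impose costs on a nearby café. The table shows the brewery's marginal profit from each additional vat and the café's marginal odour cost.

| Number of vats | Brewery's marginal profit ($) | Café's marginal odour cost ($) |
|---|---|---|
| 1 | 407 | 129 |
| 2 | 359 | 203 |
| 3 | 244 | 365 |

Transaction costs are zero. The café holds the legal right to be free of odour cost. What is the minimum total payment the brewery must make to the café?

Efficient level: marginal profit ≥ marginal odour cost through level 2, so k* = 2.
With the café holding the right, the brewery must at least compensate total damage at k*: 129 + 203 = 332.

$332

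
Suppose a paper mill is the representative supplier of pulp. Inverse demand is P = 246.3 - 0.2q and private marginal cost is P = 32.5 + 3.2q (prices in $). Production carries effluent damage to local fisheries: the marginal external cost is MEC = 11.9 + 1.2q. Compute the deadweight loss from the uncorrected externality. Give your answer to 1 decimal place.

DWL = $829.5

Market equilibrium (private): 32.5 + 3.2q = 246.3 - 0.2q → q_m = 62.8824.
Social marginal cost = private MC + MEC = 44.4 + 4.4q.
Set SMC = demand: 44.4 + 4.4q = 246.3 - 0.2q → q* = 43.8913.
Between q* and q_m the wedge SMC − demand runs linearly from 0 to MEC(q_m), so the loss is a triangle.
DWL = ½ × 18.9911 × 87.3588 = 829.5199.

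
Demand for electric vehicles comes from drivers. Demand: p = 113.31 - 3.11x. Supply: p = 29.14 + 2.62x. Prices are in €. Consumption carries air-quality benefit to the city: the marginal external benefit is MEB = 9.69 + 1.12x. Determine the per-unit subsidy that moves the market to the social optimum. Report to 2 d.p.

subsidy = €32.49 per unit

Social marginal benefit = demand + MEB = 123.00 - 1.99x.
Set SMB = MC: 123.00 - 1.99x = 29.14 + 2.62x → x* = 20.3601.
The Pigouvian subsidy equals MEB at x*: 9.69 + 1.12×20.3601 = 32.4933.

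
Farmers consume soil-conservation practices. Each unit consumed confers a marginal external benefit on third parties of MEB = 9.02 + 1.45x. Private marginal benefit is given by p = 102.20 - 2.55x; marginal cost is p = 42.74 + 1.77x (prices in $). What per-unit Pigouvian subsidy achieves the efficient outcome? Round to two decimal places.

subsidy = $43.62 per unit

Social marginal benefit = demand + MEB = 111.22 - 1.10x.
Set SMB = MC: 111.22 - 1.10x = 42.74 + 1.77x → x* = 23.8606.
The Pigouvian subsidy equals MEB at x*: 9.02 + 1.45×23.8606 = 43.6179.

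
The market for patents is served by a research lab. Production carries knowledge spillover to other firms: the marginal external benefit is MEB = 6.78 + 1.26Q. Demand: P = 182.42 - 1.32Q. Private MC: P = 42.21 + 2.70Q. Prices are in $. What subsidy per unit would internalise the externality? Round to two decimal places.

subsidy = $73.88 per unit

Social marginal cost = private MC − MEB = 35.43 + 1.44Q.
Set SMC = demand: 35.43 + 1.44Q = 182.42 - 1.32Q → Q* = 53.2572.
The Pigouvian subsidy equals MEB at Q*: 6.78 + 1.26×53.2572 = 73.8841.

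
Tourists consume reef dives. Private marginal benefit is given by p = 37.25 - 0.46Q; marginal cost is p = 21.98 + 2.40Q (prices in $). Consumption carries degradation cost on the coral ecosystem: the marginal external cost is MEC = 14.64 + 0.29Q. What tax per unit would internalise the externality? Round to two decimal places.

tax = $14.70 per unit

Social marginal benefit = demand − MEC = 22.61 - 0.75Q.
Set SMB = MC: 22.61 - 0.75Q = 21.98 + 2.40Q → Q* = 0.2000.
The Pigouvian tax equals MEC at Q*: 14.64 + 0.29×0.2000 = 14.6980.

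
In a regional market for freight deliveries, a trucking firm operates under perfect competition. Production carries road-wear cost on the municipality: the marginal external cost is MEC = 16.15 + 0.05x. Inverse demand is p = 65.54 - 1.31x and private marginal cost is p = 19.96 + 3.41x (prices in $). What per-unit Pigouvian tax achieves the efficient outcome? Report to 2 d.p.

tax = $16.46 per unit

Social marginal cost = private MC + MEC = 36.11 + 3.46x.
Set SMC = demand: 36.11 + 3.46x = 65.54 - 1.31x → x* = 6.1698.
The Pigouvian tax equals MEC at x*: 16.15 + 0.05×6.1698 = 16.4585.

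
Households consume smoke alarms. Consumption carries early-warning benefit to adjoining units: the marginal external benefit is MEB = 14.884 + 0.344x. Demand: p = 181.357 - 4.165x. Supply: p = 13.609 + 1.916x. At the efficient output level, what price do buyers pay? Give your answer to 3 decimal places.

P = 48.768

Social marginal benefit = demand + MEB = 196.241 - 3.821x.
Set SMB = MC: 196.241 - 3.821x = 13.609 + 1.916x → x* = 31.8341.
Consumer price on the demand curve at x*: 181.357 − 4.165×31.8341 = 48.7680.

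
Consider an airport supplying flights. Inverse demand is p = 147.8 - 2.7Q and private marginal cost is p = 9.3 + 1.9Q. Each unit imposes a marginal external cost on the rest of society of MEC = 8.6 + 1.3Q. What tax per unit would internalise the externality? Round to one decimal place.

tax = 37.2 per unit

Social marginal cost = private MC + MEC = 17.9 + 3.2Q.
Set SMC = demand: 17.9 + 3.2Q = 147.8 - 2.7Q → Q* = 22.0169.
The Pigouvian tax equals MEC at Q*: 8.6 + 1.3×22.0169 = 37.2220.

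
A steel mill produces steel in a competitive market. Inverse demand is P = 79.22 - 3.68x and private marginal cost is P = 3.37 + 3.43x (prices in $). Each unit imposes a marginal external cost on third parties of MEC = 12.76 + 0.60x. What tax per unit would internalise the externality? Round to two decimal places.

tax = $17.67 per unit

Social marginal cost = private MC + MEC = 16.13 + 4.03x.
Set SMC = demand: 16.13 + 4.03x = 79.22 - 3.68x → x* = 8.1829.
The Pigouvian tax equals MEC at x*: 12.76 + 0.60×8.1829 = 17.6697.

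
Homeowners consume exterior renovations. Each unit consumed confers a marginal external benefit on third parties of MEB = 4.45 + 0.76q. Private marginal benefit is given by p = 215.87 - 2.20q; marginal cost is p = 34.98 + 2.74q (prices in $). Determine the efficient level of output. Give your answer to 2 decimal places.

Social marginal benefit = demand + MEB = 220.32 - 1.44q.
Set SMB = MC: 220.32 - 1.44q = 34.98 + 2.74q → q* = 44.3397.

q* = 44.34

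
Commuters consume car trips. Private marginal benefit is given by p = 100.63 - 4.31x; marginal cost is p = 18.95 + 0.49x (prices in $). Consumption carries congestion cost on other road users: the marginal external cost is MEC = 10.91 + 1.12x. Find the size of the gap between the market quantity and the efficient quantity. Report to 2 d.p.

Market equilibrium (private): 18.95 + 0.49x = 100.63 - 4.31x → x_m = 17.0167.
Social marginal benefit = demand − MEC = 89.72 - 5.43x.
Set SMB = MC: 89.72 - 5.43x = 18.95 + 0.49x → x* = 11.9544.
Gap = |17.0167 − 11.9544| = 5.0623.

5.06 units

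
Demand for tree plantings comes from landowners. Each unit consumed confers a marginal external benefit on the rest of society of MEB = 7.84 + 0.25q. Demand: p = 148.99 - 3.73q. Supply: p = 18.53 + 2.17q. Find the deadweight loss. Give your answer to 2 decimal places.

Market equilibrium (private): 18.53 + 2.17q = 148.99 - 3.73q → q_m = 22.1119.
Social marginal benefit = demand + MEB = 156.83 - 3.48q.
Set SMB = MC: 156.83 - 3.48q = 18.53 + 2.17q → q* = 24.4779.
The welfare-loss triangle has base |q_m − q*| and height MEB(q_m) (the vertical gap between SMB and MC is zero at q* and MEB at q_m).
DWL = ½ × 2.3660 × 13.3680 = 15.8143.

DWL = 15.81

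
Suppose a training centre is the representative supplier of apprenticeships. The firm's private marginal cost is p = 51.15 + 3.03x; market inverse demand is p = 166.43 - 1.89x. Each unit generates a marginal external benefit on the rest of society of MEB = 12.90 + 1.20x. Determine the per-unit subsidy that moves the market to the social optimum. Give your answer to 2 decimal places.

Social marginal cost = private MC − MEB = 38.25 + 1.83x.
Set SMC = demand: 38.25 + 1.83x = 166.43 - 1.89x → x* = 34.4570.
The Pigouvian subsidy equals MEB at x*: 12.90 + 1.20×34.4570 = 54.2484.

subsidy = 54.25 per unit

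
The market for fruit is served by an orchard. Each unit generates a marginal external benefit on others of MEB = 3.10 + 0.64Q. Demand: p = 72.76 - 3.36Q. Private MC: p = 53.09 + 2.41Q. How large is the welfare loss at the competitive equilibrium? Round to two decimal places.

Market equilibrium (private): 53.09 + 2.41Q = 72.76 - 3.36Q → Q_m = 3.4090.
Social marginal cost = private MC − MEB = 49.99 + 1.77Q.
Set SMC = demand: 49.99 + 1.77Q = 72.76 - 3.36Q → Q* = 4.4386.
Height of the DWL triangle at Q_m is demand(Q_m) − SMC(Q_m) = MEB(Q_m) = 5.2818.
DWL = ½ × 1.0296 × 5.2818 = 2.7191.

DWL = 2.72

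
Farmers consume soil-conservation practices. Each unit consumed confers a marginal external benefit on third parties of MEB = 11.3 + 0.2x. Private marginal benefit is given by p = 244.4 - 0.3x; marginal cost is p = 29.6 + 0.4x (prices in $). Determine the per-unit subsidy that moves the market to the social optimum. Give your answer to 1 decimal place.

subsidy = $101.7 per unit

Social marginal benefit = demand + MEB = 255.7 - 0.1x.
Set SMB = MC: 255.7 - 0.1x = 29.6 + 0.4x → x* = 452.2000.
The Pigouvian subsidy equals MEB at x*: 11.3 + 0.2×452.2000 = 101.7400.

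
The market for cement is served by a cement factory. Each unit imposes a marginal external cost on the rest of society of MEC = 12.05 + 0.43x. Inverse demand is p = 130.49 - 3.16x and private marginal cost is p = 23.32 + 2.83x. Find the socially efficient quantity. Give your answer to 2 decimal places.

x* = 14.82

Social marginal cost = private MC + MEC = 35.37 + 3.26x.
Set SMC = demand: 35.37 + 3.26x = 130.49 - 3.16x → x* = 14.8162.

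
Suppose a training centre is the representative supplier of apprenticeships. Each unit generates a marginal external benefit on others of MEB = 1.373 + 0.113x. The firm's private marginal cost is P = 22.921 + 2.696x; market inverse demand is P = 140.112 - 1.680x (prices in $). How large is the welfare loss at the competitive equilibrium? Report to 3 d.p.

Market equilibrium (private): 22.921 + 2.696x = 140.112 - 1.680x → x_m = 26.7804.
Social marginal cost = private MC − MEB = 21.548 + 2.583x.
Set SMC = demand: 21.548 + 2.583x = 140.112 - 1.680x → x* = 27.8123.
The welfare-loss triangle has base |x_m − x*| and height MEB(x_m) (the vertical gap between SMC and demand is zero at x* and MEB at x_m).
DWL = ½ × 1.0319 × 4.3992 = 2.2698.

DWL = $2.270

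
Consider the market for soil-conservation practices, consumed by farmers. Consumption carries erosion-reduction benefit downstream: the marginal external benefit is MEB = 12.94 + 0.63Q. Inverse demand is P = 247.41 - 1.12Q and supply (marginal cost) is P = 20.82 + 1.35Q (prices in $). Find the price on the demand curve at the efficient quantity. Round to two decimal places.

P = $101.61

Social marginal benefit = demand + MEB = 260.35 - 0.49Q.
Set SMB = MC: 260.35 - 0.49Q = 20.82 + 1.35Q → Q* = 130.1793.
Consumer price on the demand curve at Q*: 247.41 − 1.12×130.1793 = 101.6092.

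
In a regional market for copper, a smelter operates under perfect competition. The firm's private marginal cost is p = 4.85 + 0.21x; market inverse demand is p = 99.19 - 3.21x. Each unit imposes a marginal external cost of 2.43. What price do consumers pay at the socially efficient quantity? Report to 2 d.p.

Social marginal cost = private MC + MEC = 7.28 + 0.21x.
Set SMC = demand: 7.28 + 0.21x = 99.19 - 3.21x → x* = 26.8743.
Consumer price on the demand curve at x*: 99.19 − 3.21×26.8743 = 12.9235.

P = 12.92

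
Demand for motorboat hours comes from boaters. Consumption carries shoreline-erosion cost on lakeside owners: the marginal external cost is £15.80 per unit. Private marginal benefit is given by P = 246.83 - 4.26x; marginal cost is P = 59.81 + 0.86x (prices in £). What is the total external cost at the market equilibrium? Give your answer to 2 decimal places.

£577.13

Market equilibrium (private): 59.81 + 0.86x = 246.83 - 4.26x → x_m = 36.5273.
Total external cost = MEC × x_m = 15.80 × 36.5273 = 577.1313.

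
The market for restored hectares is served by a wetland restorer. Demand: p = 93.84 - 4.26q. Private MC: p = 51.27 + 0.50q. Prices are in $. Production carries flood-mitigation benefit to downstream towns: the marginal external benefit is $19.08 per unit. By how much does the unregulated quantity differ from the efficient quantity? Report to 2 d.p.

Market equilibrium (private): 51.27 + 0.50q = 93.84 - 4.26q → q_m = 8.9433.
Social marginal cost = private MC − MEB = 32.19 + 0.50q.
Set SMC = demand: 32.19 + 0.50q = 93.84 - 4.26q → q* = 12.9517.
Gap = |8.9433 − 12.9517| = 4.0084.

4.01 units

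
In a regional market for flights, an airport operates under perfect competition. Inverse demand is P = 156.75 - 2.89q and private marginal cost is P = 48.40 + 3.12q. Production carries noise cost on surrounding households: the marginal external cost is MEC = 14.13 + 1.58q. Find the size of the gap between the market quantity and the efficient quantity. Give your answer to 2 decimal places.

Market equilibrium (private): 48.40 + 3.12q = 156.75 - 2.89q → q_m = 18.0283.
Social marginal cost = private MC + MEC = 62.53 + 4.70q.
Set SMC = demand: 62.53 + 4.70q = 156.75 - 2.89q → q* = 12.4137.
Gap = |18.0283 − 12.4137| = 5.6146.

5.61 units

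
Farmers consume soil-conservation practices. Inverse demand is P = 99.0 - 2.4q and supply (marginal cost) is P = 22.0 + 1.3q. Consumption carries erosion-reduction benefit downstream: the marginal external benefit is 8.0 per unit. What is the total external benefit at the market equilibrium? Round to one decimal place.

166.5

Market equilibrium (private): 22.0 + 1.3q = 99.0 - 2.4q → q_m = 20.8108.
Total external benefit = MEB × q_m = 8.0 × 20.8108 = 166.4864.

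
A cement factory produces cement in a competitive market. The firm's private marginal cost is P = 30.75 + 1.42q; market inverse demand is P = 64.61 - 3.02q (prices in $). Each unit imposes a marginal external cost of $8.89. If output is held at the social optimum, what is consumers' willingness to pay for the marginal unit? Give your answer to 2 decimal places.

P = $47.63

Social marginal cost = private MC + MEC = 39.64 + 1.42q.
Set SMC = demand: 39.64 + 1.42q = 64.61 - 3.02q → q* = 5.6239.
Consumer price on the demand curve at q*: 64.61 − 3.02×5.6239 = 47.6258.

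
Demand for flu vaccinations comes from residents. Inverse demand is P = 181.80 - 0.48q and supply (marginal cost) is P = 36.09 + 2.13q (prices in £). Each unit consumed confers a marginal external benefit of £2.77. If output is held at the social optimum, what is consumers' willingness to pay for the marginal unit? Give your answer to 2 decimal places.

Social marginal benefit = demand + MEB = 184.57 - 0.48q.
Set SMB = MC: 184.57 - 0.48q = 36.09 + 2.13q → q* = 56.8889.
Consumer price on the demand curve at q*: 181.80 − 0.48×56.8889 = 154.4933.

P = £154.49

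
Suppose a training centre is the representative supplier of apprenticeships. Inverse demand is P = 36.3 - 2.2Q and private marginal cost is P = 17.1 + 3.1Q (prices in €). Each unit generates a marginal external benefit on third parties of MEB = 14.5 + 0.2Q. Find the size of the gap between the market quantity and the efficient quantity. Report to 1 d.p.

3.0 units

Market equilibrium (private): 17.1 + 3.1Q = 36.3 - 2.2Q → Q_m = 3.6226.
Social marginal cost = private MC − MEB = 2.6 + 2.9Q.
Set SMC = demand: 2.6 + 2.9Q = 36.3 - 2.2Q → Q* = 6.6078.
Gap = |3.6226 − 6.6078| = 2.9852.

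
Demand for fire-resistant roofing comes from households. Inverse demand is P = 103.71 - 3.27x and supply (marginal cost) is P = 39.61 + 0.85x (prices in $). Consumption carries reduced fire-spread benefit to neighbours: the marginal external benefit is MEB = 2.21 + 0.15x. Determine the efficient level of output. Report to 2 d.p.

x* = 16.70

Social marginal benefit = demand + MEB = 105.92 - 3.12x.
Set SMB = MC: 105.92 - 3.12x = 39.61 + 0.85x → x* = 16.7028.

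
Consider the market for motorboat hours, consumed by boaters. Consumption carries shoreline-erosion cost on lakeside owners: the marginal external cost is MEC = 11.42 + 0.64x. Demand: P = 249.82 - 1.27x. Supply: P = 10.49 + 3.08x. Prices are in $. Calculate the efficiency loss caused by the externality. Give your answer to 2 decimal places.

Market equilibrium (private): 10.49 + 3.08x = 249.82 - 1.27x → x_m = 55.0184.
Social marginal benefit = demand − MEC = 238.40 - 1.91x.
Set SMB = MC: 238.40 - 1.91x = 10.49 + 3.08x → x* = 45.6733.
Height of the DWL triangle at x_m is MC(x_m) − SMB(x_m) = MEC(x_m) = 46.6318.
DWL = ½ × 9.3451 × 46.6318 = 217.8894.

DWL = $217.89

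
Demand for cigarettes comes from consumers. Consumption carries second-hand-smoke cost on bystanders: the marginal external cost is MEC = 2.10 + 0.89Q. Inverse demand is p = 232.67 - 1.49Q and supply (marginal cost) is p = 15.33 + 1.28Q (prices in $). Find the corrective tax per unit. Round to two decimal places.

Social marginal benefit = demand − MEC = 230.57 - 2.38Q.
Set SMB = MC: 230.57 - 2.38Q = 15.33 + 1.28Q → Q* = 58.8087.
The Pigouvian tax equals MEC at Q*: 2.10 + 0.89×58.8087 = 54.4397.

tax = $54.44 per unit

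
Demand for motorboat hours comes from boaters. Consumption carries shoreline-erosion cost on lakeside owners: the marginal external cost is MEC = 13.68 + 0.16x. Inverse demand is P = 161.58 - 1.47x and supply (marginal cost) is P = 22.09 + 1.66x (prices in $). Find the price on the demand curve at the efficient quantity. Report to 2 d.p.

Social marginal benefit = demand − MEC = 147.90 - 1.63x.
Set SMB = MC: 147.90 - 1.63x = 22.09 + 1.66x → x* = 38.2401.
Consumer price on the demand curve at x*: 161.58 − 1.47×38.2401 = 105.3671.

P = $105.37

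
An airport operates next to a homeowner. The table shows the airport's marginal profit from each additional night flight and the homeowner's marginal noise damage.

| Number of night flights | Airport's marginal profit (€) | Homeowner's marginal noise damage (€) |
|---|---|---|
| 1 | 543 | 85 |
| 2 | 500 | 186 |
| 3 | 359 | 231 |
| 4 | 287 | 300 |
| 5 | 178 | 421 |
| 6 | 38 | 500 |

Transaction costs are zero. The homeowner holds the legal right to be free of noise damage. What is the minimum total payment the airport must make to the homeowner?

€502

Efficient level: marginal profit ≥ marginal noise damage through level 3, so k* = 3.
With the homeowner holding the right, the airport must at least compensate total damage at k*: 85 + 186 + 231 = 502.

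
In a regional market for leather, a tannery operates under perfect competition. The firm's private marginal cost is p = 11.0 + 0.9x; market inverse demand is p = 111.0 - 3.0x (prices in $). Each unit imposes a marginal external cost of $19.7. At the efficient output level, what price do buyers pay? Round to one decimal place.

Social marginal cost = private MC + MEC = 30.7 + 0.9x.
Set SMC = demand: 30.7 + 0.9x = 111.0 - 3.0x → x* = 20.5897.
Consumer price on the demand curve at x*: 111.0 − 3.0×20.5897 = 49.2309.

P = $49.2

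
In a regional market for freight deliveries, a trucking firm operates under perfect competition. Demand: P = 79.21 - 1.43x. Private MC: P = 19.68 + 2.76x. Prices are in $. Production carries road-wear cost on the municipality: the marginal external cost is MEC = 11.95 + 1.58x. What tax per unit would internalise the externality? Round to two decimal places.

tax = $24.98 per unit

Social marginal cost = private MC + MEC = 31.63 + 4.34x.
Set SMC = demand: 31.63 + 4.34x = 79.21 - 1.43x → x* = 8.2461.
The Pigouvian tax equals MEC at x*: 11.95 + 1.58×8.2461 = 24.9788.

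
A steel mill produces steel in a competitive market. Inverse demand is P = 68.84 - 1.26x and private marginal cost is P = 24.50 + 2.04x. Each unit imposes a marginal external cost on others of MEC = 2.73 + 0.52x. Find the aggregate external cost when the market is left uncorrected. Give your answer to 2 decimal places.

Market equilibrium (private): 24.50 + 2.04x = 68.84 - 1.26x → x_m = 13.4364.
Total external cost = ∫₀^{x_m} (2.73 + 0.52x) dx = 2.73×13.4364 + ½×0.52×13.4364² = 83.6210.

83.62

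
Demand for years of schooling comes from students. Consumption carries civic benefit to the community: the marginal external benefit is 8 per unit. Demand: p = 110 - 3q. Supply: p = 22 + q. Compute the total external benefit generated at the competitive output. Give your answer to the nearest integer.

Market equilibrium (private): 22 + q = 110 - 3q → q_m = 22.0000.
Total external benefit = MEB × q_m = 8 × 22.0000 = 176.0000.

176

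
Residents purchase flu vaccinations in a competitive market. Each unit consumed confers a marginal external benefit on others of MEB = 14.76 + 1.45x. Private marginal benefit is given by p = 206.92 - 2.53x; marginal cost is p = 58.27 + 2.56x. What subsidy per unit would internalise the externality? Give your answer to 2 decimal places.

subsidy = 79.85 per unit

Social marginal benefit = demand + MEB = 221.68 - 1.08x.
Set SMB = MC: 221.68 - 1.08x = 58.27 + 2.56x → x* = 44.8929.
The Pigouvian subsidy equals MEB at x*: 14.76 + 1.45×44.8929 = 79.8547.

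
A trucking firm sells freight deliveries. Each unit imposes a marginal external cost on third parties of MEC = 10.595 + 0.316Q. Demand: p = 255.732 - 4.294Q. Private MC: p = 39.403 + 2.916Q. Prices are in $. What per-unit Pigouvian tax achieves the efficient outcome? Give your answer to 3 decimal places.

Social marginal cost = private MC + MEC = 49.998 + 3.232Q.
Set SMC = demand: 49.998 + 3.232Q = 255.732 - 4.294Q → Q* = 27.3364.
The Pigouvian tax equals MEC at Q*: 10.595 + 0.316×27.3364 = 19.2333.

tax = $19.233 per unit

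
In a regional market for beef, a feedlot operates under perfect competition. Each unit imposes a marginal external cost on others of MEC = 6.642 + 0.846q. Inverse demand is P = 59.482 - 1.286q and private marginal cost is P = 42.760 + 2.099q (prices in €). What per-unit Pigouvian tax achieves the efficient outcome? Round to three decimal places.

Social marginal cost = private MC + MEC = 49.402 + 2.945q.
Set SMC = demand: 49.402 + 2.945q = 59.482 - 1.286q → q* = 2.3824.
The Pigouvian tax equals MEC at q*: 6.642 + 0.846×2.3824 = 8.6575.

tax = €8.658 per unit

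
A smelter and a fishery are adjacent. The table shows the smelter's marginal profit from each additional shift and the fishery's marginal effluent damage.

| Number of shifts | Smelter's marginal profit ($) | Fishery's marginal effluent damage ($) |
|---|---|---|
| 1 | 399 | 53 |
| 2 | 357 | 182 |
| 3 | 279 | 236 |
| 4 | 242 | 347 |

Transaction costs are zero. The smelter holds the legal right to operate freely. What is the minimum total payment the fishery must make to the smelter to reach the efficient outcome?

Left alone the smelter would choose level 4 (marginal profit stays positive).
Efficient level: k* = 3 (marginal profit ≥ marginal effluent damage through 3).
The fishery must at least cover the smelter's forgone profit from cutting 4→3: 242 = 242.

$242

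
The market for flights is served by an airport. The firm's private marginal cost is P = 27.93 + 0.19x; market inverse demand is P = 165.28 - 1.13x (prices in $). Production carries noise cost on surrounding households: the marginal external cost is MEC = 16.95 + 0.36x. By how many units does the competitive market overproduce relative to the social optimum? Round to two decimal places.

32.39 units

Market equilibrium (private): 27.93 + 0.19x = 165.28 - 1.13x → x_m = 104.0530.
Social marginal cost = private MC + MEC = 44.88 + 0.55x.
Set SMC = demand: 44.88 + 0.55x = 165.28 - 1.13x → x* = 71.6667.
Gap = |104.0530 − 71.6667| = 32.3863.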